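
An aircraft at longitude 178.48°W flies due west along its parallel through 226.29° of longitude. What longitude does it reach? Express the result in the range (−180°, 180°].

Start at -178.48°; shift −226.29° → -404.77°.
-404.77° lies outside (−180°, 180°]; add 360° → -44.77°.

44.77°W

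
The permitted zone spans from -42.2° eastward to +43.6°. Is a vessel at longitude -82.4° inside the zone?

Band width going east from -42.2° to +43.6°: ((43.6 − -42.2) mod 360) = 85.8°.
Offset of -82.4° east of the west edge: ((-82.4 − -42.2) mod 360) = 319.8°.
319.8° > 85.8° ⇒ outside.

No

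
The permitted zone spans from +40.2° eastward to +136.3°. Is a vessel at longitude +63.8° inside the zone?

Band width going east from +40.2° to +136.3°: ((136.3 − 40.2) mod 360) = 96.1°.
Offset of +63.8° east of the west edge: ((63.8 − 40.2) mod 360) = 23.6°.
23.6° ≤ 96.1° ⇒ inside.

Yes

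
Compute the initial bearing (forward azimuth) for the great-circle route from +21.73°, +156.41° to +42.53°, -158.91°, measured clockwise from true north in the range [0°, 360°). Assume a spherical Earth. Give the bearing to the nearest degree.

Δλ = -158.91 − 156.41 = -315.32°; wrapped into (−180°, 180°]: 44.68°.
θ = atan2( sin Δλ · cos φ₂ , cos φ₁ · sin φ₂ − sin φ₁ · cos φ₂ · cos Δλ )
  = atan2(0.51817, 0.43394) = 50.055° → normalised to [0°, 360°): 50.055°.

50°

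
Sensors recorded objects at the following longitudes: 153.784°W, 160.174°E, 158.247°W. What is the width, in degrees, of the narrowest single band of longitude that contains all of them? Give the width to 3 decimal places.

Sort the longitudes: -158.247°, -153.784°, +160.174°.
Eastward gaps between consecutive values (wrapping around): 4.463°, 313.958°, 41.579°.
Largest gap = 313.958° ⇒ minimal covering band is its complement: 360° − 313.958° = 46.042°.
Band runs from +160.174° eastward to -153.784°, crossing the antimeridian.

46.042°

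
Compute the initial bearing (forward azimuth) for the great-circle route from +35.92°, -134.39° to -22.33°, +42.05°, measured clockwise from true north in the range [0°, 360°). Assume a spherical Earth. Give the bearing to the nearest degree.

14°

Δλ = 42.05 − -134.39 = 176.44°.
θ = atan2( sin Δλ · cos φ₂ , cos φ₁ · sin φ₂ − sin φ₁ · cos φ₂ · cos Δλ )
  = atan2(0.05744, 0.23393) = 13.795° → normalised to [0°, 360°): 13.795°.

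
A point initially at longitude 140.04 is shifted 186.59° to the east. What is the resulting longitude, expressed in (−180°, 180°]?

-33.37°

Start at +140.04°; shift +186.59° → +326.63°.
+326.63° lies outside (−180°, 180°]; subtract 360° → -33.37°.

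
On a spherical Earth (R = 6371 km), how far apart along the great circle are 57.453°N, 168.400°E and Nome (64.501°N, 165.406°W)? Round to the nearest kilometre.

Δλ = -165.406 − 168.400 = -333.806°; wrapped into (−180°, 180°]: 26.194°.
Δφ = 64.501 − 57.453 = 7.048°.
a = sin²(Δφ/2) + cos φ₁ · cos φ₂ · sin²(Δλ/2) = 0.015670.
c = 2·atan2(√a, √(1−a)) = 0.25102 rad → d = 6371·c ≈ 1599.26 km.

1599 km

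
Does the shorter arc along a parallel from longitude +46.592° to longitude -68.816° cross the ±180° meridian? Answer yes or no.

No

Signed shortest Δλ = ((-68.816 − 46.592 + 180) mod 360) − 180 = -115.408°.
Going west by 115.408° from +46.592° reaches -68.816° without touching 180°.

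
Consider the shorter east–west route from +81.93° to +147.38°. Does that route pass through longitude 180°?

No

Signed shortest Δλ = ((147.38 − 81.93 + 180) mod 360) − 180 = 65.45°.
Going east by 65.45° from +81.93° reaches +147.38° without touching 180°.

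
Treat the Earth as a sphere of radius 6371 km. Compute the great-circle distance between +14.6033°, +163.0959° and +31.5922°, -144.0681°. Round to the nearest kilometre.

Δλ = -144.0681 − 163.0959 = -307.1640°; wrapped into (−180°, 180°]: 52.8360°.
Δφ = 31.5922 − 14.6033 = 16.9889°.
a = sin²(Δφ/2) + cos φ₁ · cos φ₂ · sin²(Δλ/2) = 0.184986.
c = 2·atan2(√a, √(1−a)) = 0.88921 rad → d = 6371·c ≈ 5665.14 km.

5665 km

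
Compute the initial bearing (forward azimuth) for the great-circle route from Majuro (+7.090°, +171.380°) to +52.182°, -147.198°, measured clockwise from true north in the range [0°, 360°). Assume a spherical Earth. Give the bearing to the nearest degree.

29°

Δλ = -147.198 − 171.380 = -318.578°; wrapped into (−180°, 180°]: 41.422°.
θ = atan2( sin Δλ · cos φ₂ , cos φ₁ · sin φ₂ − sin φ₁ · cos φ₂ · cos Δλ )
  = atan2(0.40566, 0.72717) = 29.156° → normalised to [0°, 360°): 29.156°.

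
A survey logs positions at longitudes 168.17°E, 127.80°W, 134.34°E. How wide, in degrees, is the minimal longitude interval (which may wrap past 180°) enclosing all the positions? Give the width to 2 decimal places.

Sort the longitudes: -127.80°, +134.34°, +168.17°.
Eastward gaps between consecutive values (wrapping around): 262.14°, 33.83°, 64.03°.
Largest gap = 262.14° ⇒ minimal covering band is its complement: 360° − 262.14° = 97.86°.
Band runs from +134.34° eastward to -127.80°, crossing the antimeridian.

97.86°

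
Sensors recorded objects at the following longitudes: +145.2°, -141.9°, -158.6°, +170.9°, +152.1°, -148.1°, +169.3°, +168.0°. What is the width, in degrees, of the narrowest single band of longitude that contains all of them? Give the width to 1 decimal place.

Sort the longitudes: -158.6°, -148.1°, -141.9°, +145.2°, +152.1°, +168.0°, +169.3°, +170.9°.
Eastward gaps between consecutive values (wrapping around): 10.5°, 6.2°, 287.1°, 6.9°, 15.9°, 1.3°, 1.6°, 30.5°.
Largest gap = 287.1° ⇒ minimal covering band is its complement: 360° − 287.1° = 72.9°.
Band runs from +145.2° eastward to -141.9°, crossing the antimeridian.

72.9°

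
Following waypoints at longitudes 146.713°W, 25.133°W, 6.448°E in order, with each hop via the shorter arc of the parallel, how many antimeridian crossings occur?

0

Leg 1: -146.713° → -25.133°, shortest Δλ = 121.58° (east) — does not cross 180°.
Leg 2: -25.133° → +6.448°, shortest Δλ = 31.581° (east) — does not cross 180°.
Total crossings: 0.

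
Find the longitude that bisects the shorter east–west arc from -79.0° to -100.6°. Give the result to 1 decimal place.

Signed shortest Δλ from -79.0° to -100.6° is -21.6°.
Midpoint longitude = -79.0° + (-21.6°)/2 = -79.0° − 10.8° = -89.8°.

-89.8°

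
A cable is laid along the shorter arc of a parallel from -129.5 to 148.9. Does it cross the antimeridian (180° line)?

Yes

Naïve |148.9 − -129.5| = 278.4° > 180°, so the shorter arc goes the other way round — across 180°.
Signed shortest Δλ = ((148.9 − -129.5 + 180) mod 360) − 180 = -81.6°.
Going west by 81.6° from -129.5° passes through 180° before reaching +148.9°.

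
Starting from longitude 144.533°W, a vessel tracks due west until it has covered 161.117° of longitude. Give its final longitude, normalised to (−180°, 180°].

Start at -144.533°; shift −161.117° → -305.650°.
-305.650° lies outside (−180°, 180°]; add 360° → +54.350°.

54.350°E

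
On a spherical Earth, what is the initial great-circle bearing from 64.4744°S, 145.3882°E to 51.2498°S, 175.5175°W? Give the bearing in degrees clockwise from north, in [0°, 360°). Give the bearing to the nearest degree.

Δλ = -175.5175 − 145.3882 = -320.9057°; wrapped into (−180°, 180°]: 39.0943°.
θ = atan2( sin Δλ · cos φ₂ , cos φ₁ · sin φ₂ − sin φ₁ · cos φ₂ · cos Δλ )
  = atan2(0.39471, 0.10231) = 75.469° → normalised to [0°, 360°): 75.469°.

75°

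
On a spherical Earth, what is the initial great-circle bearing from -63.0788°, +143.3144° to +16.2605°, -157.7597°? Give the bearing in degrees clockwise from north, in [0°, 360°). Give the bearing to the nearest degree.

55°

Δλ = -157.7597 − 143.3144 = -301.0741°; wrapped into (−180°, 180°]: 58.9259°.
θ = atan2( sin Δλ · cos φ₂ , cos φ₁ · sin φ₂ − sin φ₁ · cos φ₂ · cos Δλ )
  = atan2(0.82224, 0.56858) = 55.336° → normalised to [0°, 360°): 55.336°.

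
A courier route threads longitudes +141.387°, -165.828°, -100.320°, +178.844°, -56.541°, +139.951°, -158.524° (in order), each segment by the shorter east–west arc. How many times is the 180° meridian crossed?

5

Leg 1: +141.387° → -165.828°, shortest Δλ = 52.785° (east) — crosses 180°.
Leg 2: -165.828° → -100.320°, shortest Δλ = 65.508° (east) — does not cross 180°.
Leg 3: -100.320° → +178.844°, shortest Δλ = -80.836° (west) — crosses 180°.
Leg 4: +178.844° → -56.541°, shortest Δλ = 124.615° (east) — crosses 180°.
Leg 5: -56.541° → +139.951°, shortest Δλ = -163.508° (west) — crosses 180°.
Leg 6: +139.951° → -158.524°, shortest Δλ = 61.525° (east) — crosses 180°.
Total crossings: 5.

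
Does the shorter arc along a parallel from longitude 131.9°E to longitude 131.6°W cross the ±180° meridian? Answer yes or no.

Yes

Naïve |-131.6 − 131.9| = 263.5° > 180°, so the shorter arc goes the other way round — across 180°.
Signed shortest Δλ = ((-131.6 − 131.9 + 180) mod 360) − 180 = 96.5°.
Going east by 96.5° from +131.9° passes through 180° before reaching -131.6°.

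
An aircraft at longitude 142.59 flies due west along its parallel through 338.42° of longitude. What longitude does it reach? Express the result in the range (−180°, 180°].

+164.17°

Start at +142.59°; shift −338.42° → -195.83°.
-195.83° lies outside (−180°, 180°]; add 360° → +164.17°.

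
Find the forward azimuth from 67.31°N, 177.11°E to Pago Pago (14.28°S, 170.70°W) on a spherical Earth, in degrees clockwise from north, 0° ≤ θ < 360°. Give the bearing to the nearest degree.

Δλ = -170.70 − 177.11 = -347.81°; wrapped into (−180°, 180°]: 12.19°.
θ = atan2( sin Δλ · cos φ₂ , cos φ₁ · sin φ₂ − sin φ₁ · cos φ₂ · cos Δλ )
  = atan2(0.20463, -0.96909) = 168.077° → normalised to [0°, 360°): 168.077°.

168°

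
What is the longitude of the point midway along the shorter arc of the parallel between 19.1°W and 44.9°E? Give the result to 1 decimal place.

12.9°E

Signed shortest Δλ from -19.1° to +44.9° is +64.0°.
Midpoint longitude = -19.1° + (+64.0°)/2 = -19.1° + 32.0° = +12.9°.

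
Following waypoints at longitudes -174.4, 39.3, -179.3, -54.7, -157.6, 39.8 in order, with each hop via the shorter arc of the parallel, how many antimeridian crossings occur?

Leg 1: -174.4° → +39.3°, shortest Δλ = -146.3° (west) — crosses 180°.
Leg 2: +39.3° → -179.3°, shortest Δλ = 141.4° (east) — crosses 180°.
Leg 3: -179.3° → -54.7°, shortest Δλ = 124.6° (east) — does not cross 180°.
Leg 4: -54.7° → -157.6°, shortest Δλ = -102.9° (west) — does not cross 180°.
Leg 5: -157.6° → +39.8°, shortest Δλ = -162.6° (west) — crosses 180°.
Total crossings: 3.

3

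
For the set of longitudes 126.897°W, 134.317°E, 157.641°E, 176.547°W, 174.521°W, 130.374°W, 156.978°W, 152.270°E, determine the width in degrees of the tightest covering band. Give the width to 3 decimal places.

98.786°

Sort the longitudes: -176.547°, -174.521°, -156.978°, -130.374°, -126.897°, +134.317°, +152.270°, +157.641°.
Eastward gaps between consecutive values (wrapping around): 2.026°, 17.543°, 26.604°, 3.477°, 261.214°, 17.953°, 5.371°, 25.812°.
Largest gap = 261.214° ⇒ minimal covering band is its complement: 360° − 261.214° = 98.786°.
Band runs from +134.317° eastward to -126.897°, crossing the antimeridian.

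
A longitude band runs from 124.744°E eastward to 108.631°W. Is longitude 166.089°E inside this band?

Yes

Band width going east from +124.744° to -108.631°: ((-108.631 − 124.744) mod 360) = 126.625°.
Offset of +166.089° east of the west edge: ((166.089 − 124.744) mod 360) = 41.345°.
41.345° ≤ 126.625° ⇒ inside.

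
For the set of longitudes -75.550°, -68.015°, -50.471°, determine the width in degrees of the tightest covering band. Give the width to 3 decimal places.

25.079°

Sort the longitudes: -75.550°, -68.015°, -50.471°.
Eastward gaps between consecutive values (wrapping around): 7.535°, 17.544°, 334.921°.
Largest gap = 334.921° ⇒ minimal covering band is its complement: 360° − 334.921° = 25.079°.
Band runs from -75.550° eastward to -50.471°.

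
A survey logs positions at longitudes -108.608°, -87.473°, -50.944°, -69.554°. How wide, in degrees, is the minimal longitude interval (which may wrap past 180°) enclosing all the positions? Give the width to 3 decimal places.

57.664°

Sort the longitudes: -108.608°, -87.473°, -69.554°, -50.944°.
Eastward gaps between consecutive values (wrapping around): 21.135°, 17.919°, 18.610°, 302.336°.
Largest gap = 302.336° ⇒ minimal covering band is its complement: 360° − 302.336° = 57.664°.
Band runs from -108.608° eastward to -50.944°.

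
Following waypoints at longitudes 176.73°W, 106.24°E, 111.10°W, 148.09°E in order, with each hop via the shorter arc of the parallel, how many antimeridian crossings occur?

3

Leg 1: -176.73° → +106.24°, shortest Δλ = -77.03° (west) — crosses 180°.
Leg 2: +106.24° → -111.10°, shortest Δλ = 142.66° (east) — crosses 180°.
Leg 3: -111.10° → +148.09°, shortest Δλ = -100.81° (west) — crosses 180°.
Total crossings: 3.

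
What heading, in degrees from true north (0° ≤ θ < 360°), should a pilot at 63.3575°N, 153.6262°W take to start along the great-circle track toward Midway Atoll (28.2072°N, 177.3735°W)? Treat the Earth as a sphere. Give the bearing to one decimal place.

Δλ = -177.3735 − -153.6262 = -23.7473°.
θ = atan2( sin Δλ · cos φ₂ , cos φ₁ · sin φ₂ − sin φ₁ · cos φ₂ · cos Δλ )
  = atan2(-0.35488, -0.50903) = -145.117° → normalised to [0°, 360°): 214.883°.

214.9°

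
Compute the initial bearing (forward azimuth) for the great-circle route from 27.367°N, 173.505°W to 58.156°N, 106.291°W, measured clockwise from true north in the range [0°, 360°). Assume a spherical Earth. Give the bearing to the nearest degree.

36°

Δλ = -106.291 − -173.505 = 67.214°.
θ = atan2( sin Δλ · cos φ₂ , cos φ₁ · sin φ₂ − sin φ₁ · cos φ₂ · cos Δλ )
  = atan2(0.48643, 0.66048) = 36.371° → normalised to [0°, 360°): 36.371°.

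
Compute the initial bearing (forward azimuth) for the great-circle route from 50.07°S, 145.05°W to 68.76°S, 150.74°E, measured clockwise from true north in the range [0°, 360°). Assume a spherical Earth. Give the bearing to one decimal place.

Δλ = 150.74 − -145.05 = 295.79°; wrapped into (−180°, 180°]: -64.21°.
θ = atan2( sin Δλ · cos φ₂ , cos φ₁ · sin φ₂ − sin φ₁ · cos φ₂ · cos Δλ )
  = atan2(-0.32619, -0.47739) = -145.656° → normalised to [0°, 360°): 214.344°.

214.3°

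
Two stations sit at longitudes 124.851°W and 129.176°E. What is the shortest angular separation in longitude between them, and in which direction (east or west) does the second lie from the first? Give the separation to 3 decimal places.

105.973° west

Raw difference: 129.176 − -124.851 = 254.027°.
Normalise into (−180°, 180°]: 254.027° − 360° = -105.973°.
Negative ⇒ the second point lies to the west; separation 105.973°.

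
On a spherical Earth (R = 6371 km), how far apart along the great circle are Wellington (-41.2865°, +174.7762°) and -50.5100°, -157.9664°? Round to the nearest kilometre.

2327 km

Δλ = -157.9664 − 174.7762 = -332.7426°; wrapped into (−180°, 180°]: 27.2574°.
Δφ = -50.5100 − -41.2865 = -9.2235°.
a = sin²(Δφ/2) + cos φ₁ · cos φ₂ · sin²(Δλ/2) = 0.032996.
c = 2·atan2(√a, √(1−a)) = 0.36532 rad → d = 6371·c ≈ 2327.48 km.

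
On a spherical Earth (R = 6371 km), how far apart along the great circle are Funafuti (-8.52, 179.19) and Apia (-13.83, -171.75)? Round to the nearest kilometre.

Δλ = -171.75 − 179.19 = -350.94°; wrapped into (−180°, 180°]: 9.06°.
Δφ = -13.83 − -8.52 = -5.31°.
a = sin²(Δφ/2) + cos φ₁ · cos φ₂ · sin²(Δλ/2) = 0.008136.
c = 2·atan2(√a, √(1−a)) = 0.18065 rad → d = 6371·c ≈ 1150.89 km.

1151 km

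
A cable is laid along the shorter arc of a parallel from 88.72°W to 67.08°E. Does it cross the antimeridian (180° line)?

Signed shortest Δλ = ((67.08 − -88.72 + 180) mod 360) − 180 = 155.8°.
Going east by 155.8° from -88.72° reaches +67.08° without touching 180°.

No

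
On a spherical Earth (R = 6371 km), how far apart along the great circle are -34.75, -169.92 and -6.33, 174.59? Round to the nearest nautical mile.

1910 nmi

Δλ = 174.59 − -169.92 = 344.51°; wrapped into (−180°, 180°]: -15.49°.
Δφ = -6.33 − -34.75 = 28.42°.
a = sin²(Δφ/2) + cos φ₁ · cos φ₂ · sin²(Δλ/2) = 0.075090.
c = 2·atan2(√a, √(1−a)) = 0.55515 rad → d = 6371·c ≈ 3536.88 km ≈ 1909.76 nmi.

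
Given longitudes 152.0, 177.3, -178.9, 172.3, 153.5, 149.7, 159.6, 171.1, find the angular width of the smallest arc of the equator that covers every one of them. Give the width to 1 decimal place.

31.4°

Sort the longitudes: -178.9°, +149.7°, +152.0°, +153.5°, +159.6°, +171.1°, +172.3°, +177.3°.
Eastward gaps between consecutive values (wrapping around): 328.6°, 2.3°, 1.5°, 6.1°, 11.5°, 1.2°, 5.0°, 3.8°.
Largest gap = 328.6° ⇒ minimal covering band is its complement: 360° − 328.6° = 31.4°.
Band runs from +149.7° eastward to -178.9°, crossing the antimeridian.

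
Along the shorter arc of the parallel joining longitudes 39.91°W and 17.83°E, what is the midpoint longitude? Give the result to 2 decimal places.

11.04°W

Signed shortest Δλ from -39.91° to +17.83° is +57.74°.
Midpoint longitude = -39.91° + (+57.74°)/2 = -39.91° + 28.87° = -11.04°.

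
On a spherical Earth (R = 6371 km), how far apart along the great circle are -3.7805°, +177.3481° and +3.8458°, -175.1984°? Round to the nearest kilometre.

Δλ = -175.1984 − 177.3481 = -352.5465°; wrapped into (−180°, 180°]: 7.4535°.
Δφ = 3.8458 − -3.7805 = 7.6263°.
a = sin²(Δφ/2) + cos φ₁ · cos φ₂ · sin²(Δλ/2) = 0.008629.
c = 2·atan2(√a, √(1−a)) = 0.18605 rad → d = 6371·c ≈ 1185.32 km.

1185 km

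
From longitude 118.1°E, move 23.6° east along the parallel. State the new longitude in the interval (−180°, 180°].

141.7°E

Start at +118.1°; shift +23.6° → +141.7°.
+141.7° already lies in (−180°, 180°].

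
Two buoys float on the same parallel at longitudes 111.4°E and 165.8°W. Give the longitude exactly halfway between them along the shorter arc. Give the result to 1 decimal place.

152.8°E

Signed shortest Δλ from +111.4° to -165.8° is +82.8°.
Midpoint longitude = +111.4° + (+82.8°)/2 = +111.4° + 41.4° = +152.8°.
(The naïve average (+111.4 + -165.8)/2 = -27.2° is on the wrong side of the globe.)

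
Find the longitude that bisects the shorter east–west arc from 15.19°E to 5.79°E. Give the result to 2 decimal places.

Signed shortest Δλ from +15.19° to +5.79° is -9.40°.
Midpoint longitude = +15.19° + (-9.40°)/2 = +15.19° − 4.70° = +10.49°.

10.49°E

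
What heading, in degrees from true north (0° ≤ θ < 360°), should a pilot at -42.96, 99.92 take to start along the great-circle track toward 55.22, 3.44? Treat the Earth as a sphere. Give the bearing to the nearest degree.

Δλ = 3.44 − 99.92 = -96.48°.
θ = atan2( sin Δλ · cos φ₂ , cos φ₁ · sin φ₂ − sin φ₁ · cos φ₂ · cos Δλ )
  = atan2(-0.56678, 0.55722) = -45.488° → normalised to [0°, 360°): 314.512°.

315°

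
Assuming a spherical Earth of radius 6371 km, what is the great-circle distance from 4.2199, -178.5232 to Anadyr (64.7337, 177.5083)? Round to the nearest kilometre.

Δλ = 177.5083 − -178.5232 = 356.0315°; wrapped into (−180°, 180°]: -3.9685°.
Δφ = 64.7337 − 4.2199 = 60.5138°.
a = sin²(Δφ/2) + cos φ₁ · cos φ₂ · sin²(Δλ/2) = 0.254403.
c = 2·atan2(√a, √(1−a)) = 1.05734 rad → d = 6371·c ≈ 6736.30 km.

6736 km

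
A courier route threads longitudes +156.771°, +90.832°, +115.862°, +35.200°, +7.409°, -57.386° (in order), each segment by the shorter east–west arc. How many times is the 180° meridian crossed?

Leg 1: +156.771° → +90.832°, shortest Δλ = -65.939° (west) — does not cross 180°.
Leg 2: +90.832° → +115.862°, shortest Δλ = 25.03° (east) — does not cross 180°.
Leg 3: +115.862° → +35.200°, shortest Δλ = -80.662° (west) — does not cross 180°.
Leg 4: +35.200° → +7.409°, shortest Δλ = -27.791° (west) — does not cross 180°.
Leg 5: +7.409° → -57.386°, shortest Δλ = -64.795° (west) — does not cross 180°.
Total crossings: 0.

0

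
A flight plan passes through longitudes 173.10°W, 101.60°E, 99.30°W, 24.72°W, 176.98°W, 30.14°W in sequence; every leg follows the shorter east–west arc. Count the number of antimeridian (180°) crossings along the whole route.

2

Leg 1: -173.10° → +101.60°, shortest Δλ = -85.3° (west) — crosses 180°.
Leg 2: +101.60° → -99.30°, shortest Δλ = 159.1° (east) — crosses 180°.
Leg 3: -99.30° → -24.72°, shortest Δλ = 74.58° (east) — does not cross 180°.
Leg 4: -24.72° → -176.98°, shortest Δλ = -152.26° (west) — does not cross 180°.
Leg 5: -176.98° → -30.14°, shortest Δλ = 146.84° (east) — does not cross 180°.
Total crossings: 2.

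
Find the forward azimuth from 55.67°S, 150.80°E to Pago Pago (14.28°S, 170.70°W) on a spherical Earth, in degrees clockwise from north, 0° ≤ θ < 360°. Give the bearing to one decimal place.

51.1°

Δλ = -170.70 − 150.80 = -321.50°; wrapped into (−180°, 180°]: 38.50°.
θ = atan2( sin Δλ · cos φ₂ , cos φ₁ · sin φ₂ − sin φ₁ · cos φ₂ · cos Δλ )
  = atan2(0.60328, 0.48720) = 51.076° → normalised to [0°, 360°): 51.076°.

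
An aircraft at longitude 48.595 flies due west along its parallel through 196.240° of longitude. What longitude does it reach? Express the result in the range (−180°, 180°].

Start at +48.595°; shift −196.240° → -147.645°.
-147.645° already lies in (−180°, 180°].

-147.645°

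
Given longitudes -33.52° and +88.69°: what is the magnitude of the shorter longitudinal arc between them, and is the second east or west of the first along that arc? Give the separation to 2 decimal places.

Raw difference: 88.69 − -33.52 = 122.21°.
Normalise into (−180°, 180°]: 122.21° stays 122.21°.
Positive ⇒ the second point lies to the east; separation 122.21°.

122.21° east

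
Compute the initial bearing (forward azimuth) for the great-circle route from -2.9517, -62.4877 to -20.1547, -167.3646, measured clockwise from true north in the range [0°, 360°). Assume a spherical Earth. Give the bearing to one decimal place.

Δλ = -167.3646 − -62.4877 = -104.8769°.
θ = atan2( sin Δλ · cos φ₂ , cos φ₁ · sin φ₂ − sin φ₁ · cos φ₂ · cos Δλ )
  = atan2(-0.90730, -0.35651) = -111.452° → normalised to [0°, 360°): 248.548°.

248.5°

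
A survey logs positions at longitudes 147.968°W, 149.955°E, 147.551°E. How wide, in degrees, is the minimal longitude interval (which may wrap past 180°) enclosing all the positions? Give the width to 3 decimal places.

64.481°

Sort the longitudes: -147.968°, +147.551°, +149.955°.
Eastward gaps between consecutive values (wrapping around): 295.519°, 2.404°, 62.077°.
Largest gap = 295.519° ⇒ minimal covering band is its complement: 360° − 295.519° = 64.481°.
Band runs from +147.551° eastward to -147.968°, crossing the antimeridian.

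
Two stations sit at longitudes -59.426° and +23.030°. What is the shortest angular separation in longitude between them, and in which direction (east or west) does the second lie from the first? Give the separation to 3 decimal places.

82.456° east

Raw difference: 23.030 − -59.426 = 82.456°.
Normalise into (−180°, 180°]: 82.456° stays 82.456°.
Positive ⇒ the second point lies to the east; separation 82.456°.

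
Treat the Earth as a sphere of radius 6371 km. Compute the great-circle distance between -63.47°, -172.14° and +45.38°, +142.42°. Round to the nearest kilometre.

Δλ = 142.42 − -172.14 = 314.56°; wrapped into (−180°, 180°]: -45.44°.
Δφ = 45.38 − -63.47 = 108.85°.
a = sin²(Δφ/2) + cos φ₁ · cos φ₂ · sin²(Δλ/2) = 0.708347.
c = 2·atan2(√a, √(1−a)) = 2.00060 rad → d = 6371·c ≈ 12745.83 km.

12746 km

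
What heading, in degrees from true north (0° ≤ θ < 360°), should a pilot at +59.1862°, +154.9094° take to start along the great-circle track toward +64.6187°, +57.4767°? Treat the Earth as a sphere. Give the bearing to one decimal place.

320.2°

Δλ = 57.4767 − 154.9094 = -97.4327°.
θ = atan2( sin Δλ · cos φ₂ , cos φ₁ · sin φ₂ − sin φ₁ · cos φ₂ · cos Δλ )
  = atan2(-0.42504, 0.51043) = -39.785° → normalised to [0°, 360°): 320.215°.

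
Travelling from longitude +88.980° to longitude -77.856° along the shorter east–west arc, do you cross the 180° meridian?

Signed shortest Δλ = ((-77.856 − 88.980 + 180) mod 360) − 180 = -166.836°.
Going west by 166.836° from +88.980° reaches -77.856° without touching 180°.

No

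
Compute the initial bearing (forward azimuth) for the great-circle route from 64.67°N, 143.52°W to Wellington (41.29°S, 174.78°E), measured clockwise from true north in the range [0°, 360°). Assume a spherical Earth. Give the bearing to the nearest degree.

Δλ = 174.78 − -143.52 = 318.30°; wrapped into (−180°, 180°]: -41.70°.
θ = atan2( sin Δλ · cos φ₂ , cos φ₁ · sin φ₂ − sin φ₁ · cos φ₂ · cos Δλ )
  = atan2(-0.49984, -0.78939) = -147.658° → normalised to [0°, 360°): 212.342°.

212°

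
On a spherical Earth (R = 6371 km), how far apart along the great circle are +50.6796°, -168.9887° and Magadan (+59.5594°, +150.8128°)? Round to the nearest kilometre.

Δλ = 150.8128 − -168.9887 = 319.8015°; wrapped into (−180°, 180°]: -40.1985°.
Δφ = 59.5594 − 50.6796 = 8.8798°.
a = sin²(Δφ/2) + cos φ₁ · cos φ₂ · sin²(Δλ/2) = 0.043905.
c = 2·atan2(√a, √(1−a)) = 0.42220 rad → d = 6371·c ≈ 2689.84 km.

2690 km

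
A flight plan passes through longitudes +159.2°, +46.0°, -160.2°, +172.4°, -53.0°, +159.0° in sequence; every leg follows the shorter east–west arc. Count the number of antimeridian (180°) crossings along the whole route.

4

Leg 1: +159.2° → +46.0°, shortest Δλ = -113.2° (west) — does not cross 180°.
Leg 2: +46.0° → -160.2°, shortest Δλ = 153.8° (east) — crosses 180°.
Leg 3: -160.2° → +172.4°, shortest Δλ = -27.4° (west) — crosses 180°.
Leg 4: +172.4° → -53.0°, shortest Δλ = 134.6° (east) — crosses 180°.
Leg 5: -53.0° → +159.0°, shortest Δλ = -148.0° (west) — crosses 180°.
Total crossings: 4.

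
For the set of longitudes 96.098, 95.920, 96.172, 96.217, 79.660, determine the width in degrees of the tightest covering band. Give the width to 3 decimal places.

Sort the longitudes: +79.660°, +95.920°, +96.098°, +96.172°, +96.217°.
Eastward gaps between consecutive values (wrapping around): 16.260°, 0.178°, 0.074°, 0.045°, 343.443°.
Largest gap = 343.443° ⇒ minimal covering band is its complement: 360° − 343.443° = 16.557°.
Band runs from +79.660° eastward to +96.217°.

16.557°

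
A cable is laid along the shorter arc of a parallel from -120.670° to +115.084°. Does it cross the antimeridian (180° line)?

Yes

Naïve |115.084 − -120.670| = 235.754° > 180°, so the shorter arc goes the other way round — across 180°.
Signed shortest Δλ = ((115.084 − -120.670 + 180) mod 360) − 180 = -124.246°.
Going west by 124.246° from -120.670° passes through 180° before reaching +115.084°.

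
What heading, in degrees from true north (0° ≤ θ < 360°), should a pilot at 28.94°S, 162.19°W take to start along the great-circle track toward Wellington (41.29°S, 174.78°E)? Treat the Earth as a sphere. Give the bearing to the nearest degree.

230°

Δλ = 174.78 − -162.19 = 336.97°; wrapped into (−180°, 180°]: -23.03°.
θ = atan2( sin Δλ · cos φ₂ , cos φ₁ · sin φ₂ − sin φ₁ · cos φ₂ · cos Δλ )
  = atan2(-0.29395, -0.24286) = -129.563° → normalised to [0°, 360°): 230.437°.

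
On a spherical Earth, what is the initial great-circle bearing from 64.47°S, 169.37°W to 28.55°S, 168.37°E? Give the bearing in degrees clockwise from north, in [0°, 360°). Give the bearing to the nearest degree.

Δλ = 168.37 − -169.37 = 337.74°; wrapped into (−180°, 180°]: -22.26°.
θ = atan2( sin Δλ · cos φ₂ , cos φ₁ · sin φ₂ − sin φ₁ · cos φ₂ · cos Δλ )
  = atan2(-0.33275, 0.52758) = -32.240° → normalised to [0°, 360°): 327.760°.

328°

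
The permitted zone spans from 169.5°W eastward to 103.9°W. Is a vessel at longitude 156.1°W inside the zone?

Yes

Band width going east from -169.5° to -103.9°: ((-103.9 − -169.5) mod 360) = 65.6°.
Offset of -156.1° east of the west edge: ((-156.1 − -169.5) mod 360) = 13.4°.
13.4° ≤ 65.6° ⇒ inside.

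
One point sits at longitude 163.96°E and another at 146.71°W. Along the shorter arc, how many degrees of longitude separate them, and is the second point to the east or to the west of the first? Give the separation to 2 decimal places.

Raw difference: -146.71 − 163.96 = -310.67°.
Normalise into (−180°, 180°]: -310.67° + 360° = 49.33°.
Positive ⇒ the second point lies to the east; separation 49.33°.

49.33° east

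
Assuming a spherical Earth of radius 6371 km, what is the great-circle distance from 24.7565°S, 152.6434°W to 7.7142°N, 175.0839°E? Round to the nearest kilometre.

5026 km

Δλ = 175.0839 − -152.6434 = 327.7273°; wrapped into (−180°, 180°]: -32.2727°.
Δφ = 7.7142 − -24.7565 = 32.4707°.
a = sin²(Δφ/2) + cos φ₁ · cos φ₂ · sin²(Δλ/2) = 0.147675.
c = 2·atan2(√a, √(1−a)) = 0.78887 rad → d = 6371·c ≈ 5025.87 km.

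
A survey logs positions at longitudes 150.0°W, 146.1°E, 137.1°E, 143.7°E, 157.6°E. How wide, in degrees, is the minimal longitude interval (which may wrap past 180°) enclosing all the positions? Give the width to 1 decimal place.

72.9°

Sort the longitudes: -150.0°, +137.1°, +143.7°, +146.1°, +157.6°.
Eastward gaps between consecutive values (wrapping around): 287.1°, 6.6°, 2.4°, 11.5°, 52.4°.
Largest gap = 287.1° ⇒ minimal covering band is its complement: 360° − 287.1° = 72.9°.
Band runs from +137.1° eastward to -150.0°, crossing the antimeridian.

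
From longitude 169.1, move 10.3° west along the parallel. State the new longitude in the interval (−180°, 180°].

Start at +169.1°; shift −10.3° → +158.8°.
+158.8° already lies in (−180°, 180°].

+158.8°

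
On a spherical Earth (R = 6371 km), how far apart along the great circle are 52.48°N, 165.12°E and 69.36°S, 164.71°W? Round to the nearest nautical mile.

Δλ = -164.71 − 165.12 = -329.83°; wrapped into (−180°, 180°]: 30.17°.
Δφ = -69.36 − 52.48 = -121.84°.
a = sin²(Δφ/2) + cos φ₁ · cos φ₂ · sin²(Δλ/2) = 0.778315.
c = 2·atan2(√a, √(1−a)) = 2.16112 rad → d = 6371·c ≈ 13768.50 km ≈ 7434.39 nmi.

7434 nmi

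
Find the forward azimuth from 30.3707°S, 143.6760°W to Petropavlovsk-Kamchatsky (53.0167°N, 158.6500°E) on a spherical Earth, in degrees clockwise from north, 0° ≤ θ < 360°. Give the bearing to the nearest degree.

Δλ = 158.6500 − -143.6760 = 302.3260°; wrapped into (−180°, 180°]: -57.6740°.
θ = atan2( sin Δλ · cos φ₂ , cos φ₁ · sin φ₂ − sin φ₁ · cos φ₂ · cos Δλ )
  = atan2(-0.50835, 0.85183) = -30.827° → normalised to [0°, 360°): 329.173°.

329°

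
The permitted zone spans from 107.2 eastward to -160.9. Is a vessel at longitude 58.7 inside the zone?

Band width going east from +107.2° to -160.9°: ((-160.9 − 107.2) mod 360) = 91.9°.
Offset of +58.7° east of the west edge: ((58.7 − 107.2) mod 360) = 311.5°.
311.5° > 91.9° ⇒ outside.

No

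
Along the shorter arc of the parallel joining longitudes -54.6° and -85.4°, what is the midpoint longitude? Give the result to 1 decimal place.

-70.0°

Signed shortest Δλ from -54.6° to -85.4° is -30.8°.
Midpoint longitude = -54.6° + (-30.8°)/2 = -54.6° − 15.4° = -70.0°.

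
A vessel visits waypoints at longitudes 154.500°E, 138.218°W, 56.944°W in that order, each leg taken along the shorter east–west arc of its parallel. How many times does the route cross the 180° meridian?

Leg 1: +154.500° → -138.218°, shortest Δλ = 67.282° (east) — crosses 180°.
Leg 2: -138.218° → -56.944°, shortest Δλ = 81.274° (east) — does not cross 180°.
Total crossings: 1.

1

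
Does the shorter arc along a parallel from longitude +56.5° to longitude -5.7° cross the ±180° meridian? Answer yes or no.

Signed shortest Δλ = ((-5.7 − 56.5 + 180) mod 360) − 180 = -62.2°.
Going west by 62.2° from +56.5° reaches -5.7° without touching 180°.

No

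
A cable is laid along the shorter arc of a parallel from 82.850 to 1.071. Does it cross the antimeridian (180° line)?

No

Signed shortest Δλ = ((1.071 − 82.850 + 180) mod 360) − 180 = -81.779°.
Going west by 81.779° from +82.850° reaches +1.071° without touching 180°.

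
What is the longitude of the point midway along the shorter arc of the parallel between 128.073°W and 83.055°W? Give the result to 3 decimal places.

Signed shortest Δλ from -128.073° to -83.055° is +45.018°.
Midpoint longitude = -128.073° + (+45.018°)/2 = -128.073° + 22.509° = -105.564°.

105.564°W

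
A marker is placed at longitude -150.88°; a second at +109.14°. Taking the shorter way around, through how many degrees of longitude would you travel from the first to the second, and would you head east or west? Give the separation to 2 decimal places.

Raw difference: 109.14 − -150.88 = 260.02°.
Normalise into (−180°, 180°]: 260.02° − 360° = -99.98°.
Negative ⇒ the second point lies to the west; separation 99.98°.

99.98° west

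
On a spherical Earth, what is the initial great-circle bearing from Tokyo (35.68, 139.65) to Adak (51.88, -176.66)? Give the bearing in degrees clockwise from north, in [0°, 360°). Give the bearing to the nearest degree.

Δλ = -176.66 − 139.65 = -316.31°; wrapped into (−180°, 180°]: 43.69°.
θ = atan2( sin Δλ · cos φ₂ , cos φ₁ · sin φ₂ − sin φ₁ · cos φ₂ · cos Δλ )
  = atan2(0.42641, 0.37869) = 48.392° → normalised to [0°, 360°): 48.392°.

48°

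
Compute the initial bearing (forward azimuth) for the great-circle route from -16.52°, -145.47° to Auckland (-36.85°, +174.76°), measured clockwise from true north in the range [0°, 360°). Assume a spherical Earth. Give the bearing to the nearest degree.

232°

Δλ = 174.76 − -145.47 = 320.23°; wrapped into (−180°, 180°]: -39.77°.
θ = atan2( sin Δλ · cos φ₂ , cos φ₁ · sin φ₂ − sin φ₁ · cos φ₂ · cos Δλ )
  = atan2(-0.51190, -0.40008) = -128.009° → normalised to [0°, 360°): 231.991°.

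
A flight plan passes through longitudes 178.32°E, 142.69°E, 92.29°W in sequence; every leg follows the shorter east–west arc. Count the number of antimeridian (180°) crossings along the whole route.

1

Leg 1: +178.32° → +142.69°, shortest Δλ = -35.63° (west) — does not cross 180°.
Leg 2: +142.69° → -92.29°, shortest Δλ = 125.02° (east) — crosses 180°.
Total crossings: 1.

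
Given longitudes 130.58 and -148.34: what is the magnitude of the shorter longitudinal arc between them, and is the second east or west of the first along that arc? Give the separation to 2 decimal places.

81.08° east

Raw difference: -148.34 − 130.58 = -278.92°.
Normalise into (−180°, 180°]: -278.92° + 360° = 81.08°.
Positive ⇒ the second point lies to the east; separation 81.08°.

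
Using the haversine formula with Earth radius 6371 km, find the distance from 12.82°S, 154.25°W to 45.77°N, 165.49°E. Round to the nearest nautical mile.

Δλ = 165.49 − -154.25 = 319.74°; wrapped into (−180°, 180°]: -40.26°.
Δφ = 45.77 − -12.82 = 58.59°.
a = sin²(Δφ/2) + cos φ₁ · cos φ₂ · sin²(Δλ/2) = 0.319978.
c = 2·atan2(√a, √(1−a)) = 1.20248 rad → d = 6371·c ≈ 7661.01 km ≈ 4136.61 nmi.

4137 nmi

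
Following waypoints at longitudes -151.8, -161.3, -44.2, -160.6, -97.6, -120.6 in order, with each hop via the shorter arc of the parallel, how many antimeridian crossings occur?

0

Leg 1: -151.8° → -161.3°, shortest Δλ = -9.5° (west) — does not cross 180°.
Leg 2: -161.3° → -44.2°, shortest Δλ = 117.1° (east) — does not cross 180°.
Leg 3: -44.2° → -160.6°, shortest Δλ = -116.4° (west) — does not cross 180°.
Leg 4: -160.6° → -97.6°, shortest Δλ = 63.0° (east) — does not cross 180°.
Leg 5: -97.6° → -120.6°, shortest Δλ = -23.0° (west) — does not cross 180°.
Total crossings: 0.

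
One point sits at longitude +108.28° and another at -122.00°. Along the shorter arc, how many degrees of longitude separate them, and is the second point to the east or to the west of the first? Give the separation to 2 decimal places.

Raw difference: -122.00 − 108.28 = -230.28°.
Normalise into (−180°, 180°]: -230.28° + 360° = 129.72°.
Positive ⇒ the second point lies to the east; separation 129.72°.

129.72° east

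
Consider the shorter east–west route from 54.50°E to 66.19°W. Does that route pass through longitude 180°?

No

Signed shortest Δλ = ((-66.19 − 54.50 + 180) mod 360) − 180 = -120.69°.
Going west by 120.69° from +54.50° reaches -66.19° without touching 180°.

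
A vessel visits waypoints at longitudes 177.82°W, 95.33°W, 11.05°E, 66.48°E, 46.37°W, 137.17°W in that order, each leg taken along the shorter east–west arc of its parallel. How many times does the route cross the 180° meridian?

0

Leg 1: -177.82° → -95.33°, shortest Δλ = 82.49° (east) — does not cross 180°.
Leg 2: -95.33° → +11.05°, shortest Δλ = 106.38° (east) — does not cross 180°.
Leg 3: +11.05° → +66.48°, shortest Δλ = 55.43° (east) — does not cross 180°.
Leg 4: +66.48° → -46.37°, shortest Δλ = -112.85° (west) — does not cross 180°.
Leg 5: -46.37° → -137.17°, shortest Δλ = -90.8° (west) — does not cross 180°.
Total crossings: 0.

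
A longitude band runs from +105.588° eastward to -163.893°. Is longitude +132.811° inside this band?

Band width going east from +105.588° to -163.893°: ((-163.893 − 105.588) mod 360) = 90.519°.
Offset of +132.811° east of the west edge: ((132.811 − 105.588) mod 360) = 27.223°.
27.223° ≤ 90.519° ⇒ inside.

Yes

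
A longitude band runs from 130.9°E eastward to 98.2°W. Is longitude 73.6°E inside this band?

Band width going east from +130.9° to -98.2°: ((-98.2 − 130.9) mod 360) = 130.9°.
Offset of +73.6° east of the west edge: ((73.6 − 130.9) mod 360) = 302.7°.
302.7° > 130.9° ⇒ outside.

No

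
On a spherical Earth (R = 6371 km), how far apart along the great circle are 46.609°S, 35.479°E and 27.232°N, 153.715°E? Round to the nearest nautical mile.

7711 nmi

Δλ = 153.715 − 35.479 = 118.236°.
Δφ = 27.232 − -46.609 = 73.841°.
a = sin²(Δφ/2) + cos φ₁ · cos φ₂ · sin²(Δλ/2) = 0.810756.
c = 2·atan2(√a, √(1−a)) = 2.24147 rad → d = 6371·c ≈ 14280.39 km ≈ 7710.80 nmi.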